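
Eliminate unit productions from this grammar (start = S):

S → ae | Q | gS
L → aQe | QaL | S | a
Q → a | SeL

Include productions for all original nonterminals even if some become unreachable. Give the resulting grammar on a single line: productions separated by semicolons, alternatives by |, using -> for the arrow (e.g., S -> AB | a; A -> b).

S -> a | ae | gS | SeL; L -> a | ae | gS | QaL | SeL | aQe; Q -> a | SeL

Unit productions: L->S, S->Q.
Unit pairs (A ⇒* B via units): (L,Q), (L,S), (S,Q).
S: inherits non-unit rules of {Q, S} → SeL | a | ae | gS.
L: inherits non-unit rules of {L, Q, S} → QaL | SeL | a | aQe | ae | gS.
Q: inherits non-unit rules of {Q} → SeL | a.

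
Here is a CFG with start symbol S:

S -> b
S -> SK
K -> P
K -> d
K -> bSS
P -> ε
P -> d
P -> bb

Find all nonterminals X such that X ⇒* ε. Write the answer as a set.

{K, P}

Directly nullable (have an ε-rule): {P}.
K is nullable via K -> P (every symbol on the right is already known nullable).
Not nullable: S — each has a terminal in every rule's right-hand side or depends on a non-nullable symbol.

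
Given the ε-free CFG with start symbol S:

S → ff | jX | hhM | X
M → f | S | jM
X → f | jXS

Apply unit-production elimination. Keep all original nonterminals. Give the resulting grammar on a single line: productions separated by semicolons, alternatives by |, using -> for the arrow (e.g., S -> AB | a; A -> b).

Unit productions: M->S, S->X.
Unit pairs (A ⇒* B via units): (M,S), (M,X), (S,X).
S: inherits non-unit rules of {S, X} → f | ff | hhM | jX | jXS.
M: inherits non-unit rules of {M, S, X} → f | ff | hhM | jM | jX | jXS.
X: inherits non-unit rules of {X} → f | jXS.

S -> f | ff | jX | hhM | jXS; M -> f | ff | jM | jX | hhM | jXS; X -> f | jXS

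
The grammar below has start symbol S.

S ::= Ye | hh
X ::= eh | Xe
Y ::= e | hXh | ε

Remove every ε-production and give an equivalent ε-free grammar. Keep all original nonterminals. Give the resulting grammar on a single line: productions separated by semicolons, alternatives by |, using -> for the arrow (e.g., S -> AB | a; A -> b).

Nullable set: {Y}.
S -> Ye: Y nullable, giving Ye | e.
Drop Y -> ε.
Unchanged (no nullable symbols): S -> hh; X -> Xe; X -> eh; Y -> e; Y -> hXh.

S -> e | Ye | hh; X -> Xe | eh; Y -> e | hXh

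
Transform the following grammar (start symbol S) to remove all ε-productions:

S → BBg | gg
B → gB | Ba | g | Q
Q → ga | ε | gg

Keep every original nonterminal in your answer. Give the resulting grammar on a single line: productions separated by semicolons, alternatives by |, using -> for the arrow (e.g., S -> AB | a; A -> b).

Nullable set: {B, Q}.
S -> BBg: B, B nullable, giving BBg | Bg | g.
B -> Ba: B nullable, giving Ba | a.
B -> Q: Q nullable, giving Q.
B -> gB: B nullable, giving g | gB.
Drop Q -> ε.
Unchanged (no nullable symbols): S -> gg; B -> g; Q -> ga; Q -> gg.

S -> g | Bg | gg | BBg; B -> Q | a | g | Ba | gB; Q -> ga | gg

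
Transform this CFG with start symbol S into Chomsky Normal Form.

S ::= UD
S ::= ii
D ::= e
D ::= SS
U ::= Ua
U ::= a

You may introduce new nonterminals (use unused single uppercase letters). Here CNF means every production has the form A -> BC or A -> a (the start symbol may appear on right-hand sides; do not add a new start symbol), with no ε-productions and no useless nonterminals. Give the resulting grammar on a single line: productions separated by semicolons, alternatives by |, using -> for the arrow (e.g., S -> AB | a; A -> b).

No ε-productions.
No unit productions to eliminate.
TERM: introduce B -> a, A -> i and substitute in every rule of length ≥2.

S -> AA | UD; A -> i; B -> a; D -> e | SS; U -> a | UB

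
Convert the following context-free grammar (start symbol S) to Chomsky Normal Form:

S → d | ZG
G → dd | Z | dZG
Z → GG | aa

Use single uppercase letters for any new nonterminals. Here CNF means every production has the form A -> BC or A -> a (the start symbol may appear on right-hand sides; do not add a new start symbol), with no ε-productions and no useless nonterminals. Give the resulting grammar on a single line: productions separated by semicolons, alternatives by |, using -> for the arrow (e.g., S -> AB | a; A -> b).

S -> d | ZG; A -> a; B -> d; C -> ZG; G -> AA | BB | BC | GG; Z -> AA | GG

No ε-productions.
After unit-elimination: S -> d | ZG; G -> GG | aa | dd | dZG; Z -> GG | aa.
TERM: introduce A -> a, B -> d and substitute in every rule of length ≥2.
BIN: G -> BZG becomes G -> BC, C -> ZG.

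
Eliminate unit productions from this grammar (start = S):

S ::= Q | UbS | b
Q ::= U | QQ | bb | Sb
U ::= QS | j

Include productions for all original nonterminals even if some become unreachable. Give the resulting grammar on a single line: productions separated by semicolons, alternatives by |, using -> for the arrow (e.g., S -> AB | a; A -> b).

Unit productions: Q->U, S->Q.
Unit pairs (A ⇒* B via units): (Q,U), (S,Q), (S,U).
S: inherits non-unit rules of {Q, S, U} → QQ | QS | Sb | UbS | b | bb | j.
Q: inherits non-unit rules of {Q, U} → QQ | QS | Sb | bb | j.
U: inherits non-unit rules of {U} → QS | j.

S -> b | j | QQ | QS | Sb | bb | UbS; Q -> j | QQ | QS | Sb | bb; U -> j | QS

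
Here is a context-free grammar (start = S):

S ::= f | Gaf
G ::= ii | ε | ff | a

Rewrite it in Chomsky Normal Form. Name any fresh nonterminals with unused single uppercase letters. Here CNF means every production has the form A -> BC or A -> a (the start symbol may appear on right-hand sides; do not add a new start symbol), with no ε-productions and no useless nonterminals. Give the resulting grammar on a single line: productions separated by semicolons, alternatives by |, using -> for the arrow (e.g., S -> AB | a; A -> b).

S -> f | CA | GD; A -> f; B -> i; C -> a; D -> CA; G -> a | AA | BB

Nullable: {G}; after ε-elimination: S -> f | af | Gaf; G -> a | ff | ii.
No unit productions to eliminate.
TERM: introduce C -> a, A -> f, B -> i and substitute in every rule of length ≥2.
BIN: S -> GCA becomes S -> GD, D -> CA.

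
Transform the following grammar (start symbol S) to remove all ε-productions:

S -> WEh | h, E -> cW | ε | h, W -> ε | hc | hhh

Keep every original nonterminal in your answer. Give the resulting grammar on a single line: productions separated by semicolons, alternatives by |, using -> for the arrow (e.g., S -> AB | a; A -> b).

S -> h | Eh | Wh | WEh; E -> c | h | cW; W -> hc | hhh

Nullable set: {E, W}.
S -> WEh: W, E nullable, giving Eh | WEh | Wh | h.
Drop E -> ε.
E -> cW: W nullable, giving c | cW.
Drop W -> ε.
Unchanged (no nullable symbols): S -> h; E -> h; W -> hc; W -> hhh.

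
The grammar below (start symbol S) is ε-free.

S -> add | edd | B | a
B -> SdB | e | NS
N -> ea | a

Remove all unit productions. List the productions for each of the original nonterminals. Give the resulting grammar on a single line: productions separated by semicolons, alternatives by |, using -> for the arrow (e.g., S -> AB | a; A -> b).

S -> a | e | NS | SdB | add | edd; B -> e | NS | SdB; N -> a | ea

Unit productions: S->B.
Unit pairs (A ⇒* B via units): (S,B).
S: inherits non-unit rules of {B, S} → NS | SdB | a | add | e | edd.
B: inherits non-unit rules of {B} → NS | SdB | e.
N: inherits non-unit rules of {N} → a | ea.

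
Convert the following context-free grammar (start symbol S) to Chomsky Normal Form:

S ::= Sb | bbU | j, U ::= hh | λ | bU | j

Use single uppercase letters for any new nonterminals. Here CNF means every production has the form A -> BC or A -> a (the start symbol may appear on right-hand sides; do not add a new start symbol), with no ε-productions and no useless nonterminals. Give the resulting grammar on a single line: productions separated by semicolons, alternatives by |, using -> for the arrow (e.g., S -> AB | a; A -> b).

S -> j | AA | AC | SA; A -> b; B -> h; C -> AU; U -> b | j | AU | BB

Nullable: {U}; after ε-elimination: S -> j | Sb | bb | bbU; U -> b | j | bU | hh.
No unit productions to eliminate.
TERM: introduce A -> b, B -> h and substitute in every rule of length ≥2.
BIN: S -> AAU becomes S -> AC, C -> AU.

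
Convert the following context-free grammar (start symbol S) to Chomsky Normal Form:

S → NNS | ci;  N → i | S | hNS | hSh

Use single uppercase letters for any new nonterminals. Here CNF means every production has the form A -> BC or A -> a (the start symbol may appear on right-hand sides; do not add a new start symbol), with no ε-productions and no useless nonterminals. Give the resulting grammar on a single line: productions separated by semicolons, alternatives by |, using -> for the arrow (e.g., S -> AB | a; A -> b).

S -> AB | NG; A -> c; B -> i; C -> h; D -> NS; E -> SC; F -> NS; G -> NS; N -> i | AB | CD | CE | NF

No ε-productions.
After unit-elimination: S -> ci | NNS; N -> i | ci | NNS | hNS | hSh.
TERM: introduce A -> c, C -> h, B -> i and substitute in every rule of length ≥2.
BIN: N -> CNS becomes N -> CD, D -> NS; N -> CSC becomes N -> CE, E -> SC; N -> NNS becomes N -> NF, F -> NS; S -> NNS becomes S -> NG, G -> NS.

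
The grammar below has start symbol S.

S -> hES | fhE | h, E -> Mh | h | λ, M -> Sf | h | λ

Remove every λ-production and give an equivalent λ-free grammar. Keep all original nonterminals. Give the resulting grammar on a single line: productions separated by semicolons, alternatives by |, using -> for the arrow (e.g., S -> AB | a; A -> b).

Nullable set: {E, M}.
S -> fhE: E nullable, giving fh | fhE.
S -> hES: E nullable, giving hES | hS.
Drop E -> λ.
E -> Mh: M nullable, giving Mh | h.
Drop M -> λ.
Unchanged (no nullable symbols): S -> h; E -> h; M -> Sf; M -> h.

S -> h | fh | hS | fhE | hES; E -> h | Mh; M -> h | Sf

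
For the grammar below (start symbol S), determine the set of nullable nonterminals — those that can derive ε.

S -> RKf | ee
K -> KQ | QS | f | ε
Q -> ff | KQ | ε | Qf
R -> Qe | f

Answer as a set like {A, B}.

{K, Q}

Directly nullable (have an ε-rule): {K, Q}.
Not nullable: R, S — each has a terminal in every rule's right-hand side or depends on a non-nullable symbol.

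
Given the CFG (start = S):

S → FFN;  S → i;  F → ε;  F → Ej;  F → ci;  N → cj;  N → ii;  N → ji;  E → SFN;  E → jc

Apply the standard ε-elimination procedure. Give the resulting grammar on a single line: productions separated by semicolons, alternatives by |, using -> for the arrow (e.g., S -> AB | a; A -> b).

S -> N | i | FN | FFN; E -> SN | jc | SFN; F -> Ej | ci; N -> cj | ii | ji

Nullable set: {F}.
S -> FFN: F, F nullable, giving FFN | FN | N.
E -> SFN: F nullable, giving SFN | SN.
Drop F -> ε.
Unchanged (no nullable symbols): S -> i; E -> jc; F -> Ej; F -> ci; N -> cj; N -> ii; N -> ji.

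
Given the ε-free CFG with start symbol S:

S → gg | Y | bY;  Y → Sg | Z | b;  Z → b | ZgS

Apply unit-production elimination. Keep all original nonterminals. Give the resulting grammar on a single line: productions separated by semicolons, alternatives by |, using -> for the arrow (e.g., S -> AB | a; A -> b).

S -> b | Sg | bY | gg | ZgS; Y -> b | Sg | ZgS; Z -> b | ZgS

Unit productions: S->Y, Y->Z.
Unit pairs (A ⇒* B via units): (S,Y), (S,Z), (Y,Z).
S: inherits non-unit rules of {S, Y, Z} → Sg | ZgS | b | bY | gg.
Y: inherits non-unit rules of {Y, Z} → Sg | ZgS | b.
Z: inherits non-unit rules of {Z} → ZgS | b.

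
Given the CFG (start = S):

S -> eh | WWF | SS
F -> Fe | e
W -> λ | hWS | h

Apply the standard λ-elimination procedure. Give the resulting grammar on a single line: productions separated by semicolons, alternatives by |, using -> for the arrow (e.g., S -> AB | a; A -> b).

Nullable set: {W}.
S -> WWF: W, W nullable, giving F | WF | WWF.
Drop W -> λ.
W -> hWS: W nullable, giving hS | hWS.
Unchanged (no nullable symbols): S -> SS; S -> eh; F -> Fe; F -> e; W -> h.

S -> F | SS | WF | eh | WWF; F -> e | Fe; W -> h | hS | hWS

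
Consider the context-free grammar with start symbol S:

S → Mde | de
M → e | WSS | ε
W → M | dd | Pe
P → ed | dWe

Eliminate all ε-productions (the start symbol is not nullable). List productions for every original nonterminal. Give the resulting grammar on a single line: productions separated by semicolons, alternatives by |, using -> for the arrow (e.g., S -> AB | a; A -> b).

S -> de | Mde; M -> e | SS | WSS; P -> de | ed | dWe; W -> M | Pe | dd

Nullable set: {M, W}.
S -> Mde: M nullable, giving Mde | de.
Drop M -> ε.
M -> WSS: W nullable, giving SS | WSS.
P -> dWe: W nullable, giving dWe | de.
W -> M: M nullable, giving M.
Unchanged (no nullable symbols): S -> de; M -> e; P -> ed; W -> Pe; W -> dd.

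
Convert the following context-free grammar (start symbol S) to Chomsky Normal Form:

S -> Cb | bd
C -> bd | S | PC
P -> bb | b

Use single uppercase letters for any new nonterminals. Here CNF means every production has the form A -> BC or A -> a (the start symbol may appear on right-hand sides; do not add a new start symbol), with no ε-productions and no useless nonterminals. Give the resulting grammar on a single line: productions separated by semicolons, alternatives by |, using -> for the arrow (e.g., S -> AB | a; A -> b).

No ε-productions.
After unit-elimination: S -> Cb | bd; C -> Cb | PC | bd; P -> b | bb.
TERM: introduce A -> b, B -> d and substitute in every rule of length ≥2.

S -> AB | CA; A -> b; B -> d; C -> AB | CA | PC; P -> b | AA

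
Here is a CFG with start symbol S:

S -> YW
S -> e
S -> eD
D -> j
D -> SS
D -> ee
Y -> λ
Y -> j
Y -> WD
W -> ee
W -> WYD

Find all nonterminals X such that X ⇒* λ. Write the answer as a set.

Directly nullable (have an ε-rule): {Y}.
Not nullable: D, S, W — each has a terminal in every rule's right-hand side or depends on a non-nullable symbol.

{Y}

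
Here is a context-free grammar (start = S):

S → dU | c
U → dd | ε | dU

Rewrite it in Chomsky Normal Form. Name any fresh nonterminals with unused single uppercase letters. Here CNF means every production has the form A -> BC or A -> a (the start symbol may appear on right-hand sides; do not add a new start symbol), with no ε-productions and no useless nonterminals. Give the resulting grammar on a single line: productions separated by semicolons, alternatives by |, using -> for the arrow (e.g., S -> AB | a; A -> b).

Nullable: {U}; after ε-elimination: S -> c | d | dU; U -> d | dU | dd.
No unit productions to eliminate.
TERM: introduce A -> d and substitute in every rule of length ≥2.

S -> c | d | AU; A -> d; U -> d | AA | AU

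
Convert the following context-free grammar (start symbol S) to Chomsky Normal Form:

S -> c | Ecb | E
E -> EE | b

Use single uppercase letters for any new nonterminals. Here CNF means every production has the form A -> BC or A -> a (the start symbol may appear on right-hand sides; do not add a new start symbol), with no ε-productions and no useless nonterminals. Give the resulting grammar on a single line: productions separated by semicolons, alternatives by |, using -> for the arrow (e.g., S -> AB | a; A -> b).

S -> b | c | EC | EE; A -> c; B -> b; C -> AB; E -> b | EE

No ε-productions.
After unit-elimination: S -> b | c | EE | Ecb; E -> b | EE.
TERM: introduce B -> b, A -> c and substitute in every rule of length ≥2.
BIN: S -> EAB becomes S -> EC, C -> AB.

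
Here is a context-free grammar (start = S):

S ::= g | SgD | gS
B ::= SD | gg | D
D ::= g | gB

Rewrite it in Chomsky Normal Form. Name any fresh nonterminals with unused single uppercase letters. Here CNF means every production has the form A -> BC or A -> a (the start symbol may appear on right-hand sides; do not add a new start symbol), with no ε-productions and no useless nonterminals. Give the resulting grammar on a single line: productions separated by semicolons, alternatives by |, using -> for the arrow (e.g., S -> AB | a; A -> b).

S -> g | AS | SC; A -> g; B -> g | AA | AB | SD; C -> AD; D -> g | AB

No ε-productions.
After unit-elimination: S -> g | gS | SgD; B -> g | SD | gB | gg; D -> g | gB.
TERM: introduce A -> g and substitute in every rule of length ≥2.
BIN: S -> SAD becomes S -> SC, C -> AD.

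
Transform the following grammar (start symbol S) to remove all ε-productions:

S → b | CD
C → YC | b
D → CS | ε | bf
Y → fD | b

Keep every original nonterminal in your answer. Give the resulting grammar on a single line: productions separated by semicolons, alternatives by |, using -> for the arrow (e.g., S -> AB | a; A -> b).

Nullable set: {D}.
S -> CD: D nullable, giving C | CD.
Drop D -> ε.
Y -> fD: D nullable, giving f | fD.
Unchanged (no nullable symbols): S -> b; C -> YC; C -> b; D -> CS; D -> bf; Y -> b.

S -> C | b | CD; C -> b | YC; D -> CS | bf; Y -> b | f | fD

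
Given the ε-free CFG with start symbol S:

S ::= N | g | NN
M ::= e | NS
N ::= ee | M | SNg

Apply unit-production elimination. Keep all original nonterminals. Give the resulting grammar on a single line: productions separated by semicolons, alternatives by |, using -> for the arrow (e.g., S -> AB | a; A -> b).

S -> e | g | NN | NS | ee | SNg; M -> e | NS; N -> e | NS | ee | SNg

Unit productions: N->M, S->N.
Unit pairs (A ⇒* B via units): (N,M), (S,M), (S,N).
S: inherits non-unit rules of {M, N, S} → NN | NS | SNg | e | ee | g.
M: inherits non-unit rules of {M} → NS | e.
N: inherits non-unit rules of {M, N} → NS | SNg | e | ee.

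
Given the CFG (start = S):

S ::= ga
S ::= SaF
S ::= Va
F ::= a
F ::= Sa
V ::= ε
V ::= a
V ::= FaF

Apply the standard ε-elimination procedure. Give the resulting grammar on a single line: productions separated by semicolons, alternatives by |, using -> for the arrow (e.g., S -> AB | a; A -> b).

S -> a | Va | ga | SaF; F -> a | Sa; V -> a | FaF

Nullable set: {V}.
S -> Va: V nullable, giving Va | a.
Drop V -> ε.
Unchanged (no nullable symbols): S -> SaF; S -> ga; F -> Sa; F -> a; V -> FaF; V -> a.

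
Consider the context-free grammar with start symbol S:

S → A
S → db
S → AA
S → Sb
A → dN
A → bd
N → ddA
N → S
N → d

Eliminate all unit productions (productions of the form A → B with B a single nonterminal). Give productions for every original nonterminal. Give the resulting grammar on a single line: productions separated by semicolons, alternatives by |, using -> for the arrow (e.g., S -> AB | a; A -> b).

S -> AA | Sb | bd | dN | db; A -> bd | dN; N -> d | AA | Sb | bd | dN | db | ddA

Unit productions: N->S, S->A.
Unit pairs (A ⇒* B via units): (N,A), (N,S), (S,A).
S: inherits non-unit rules of {A, S} → AA | Sb | bd | dN | db.
A: inherits non-unit rules of {A} → bd | dN.
N: inherits non-unit rules of {A, N, S} → AA | Sb | bd | d | dN | db | ddA.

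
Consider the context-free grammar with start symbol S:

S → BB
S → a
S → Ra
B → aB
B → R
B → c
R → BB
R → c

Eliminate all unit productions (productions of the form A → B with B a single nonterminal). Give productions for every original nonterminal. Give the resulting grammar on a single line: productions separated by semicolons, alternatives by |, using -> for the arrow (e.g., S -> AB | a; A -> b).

Unit productions: B->R.
Unit pairs (A ⇒* B via units): (B,R).
S: inherits non-unit rules of {S} → BB | Ra | a.
B: inherits non-unit rules of {B, R} → BB | aB | c.
R: inherits non-unit rules of {R} → BB | c.

S -> a | BB | Ra; B -> c | BB | aB; R -> c | BB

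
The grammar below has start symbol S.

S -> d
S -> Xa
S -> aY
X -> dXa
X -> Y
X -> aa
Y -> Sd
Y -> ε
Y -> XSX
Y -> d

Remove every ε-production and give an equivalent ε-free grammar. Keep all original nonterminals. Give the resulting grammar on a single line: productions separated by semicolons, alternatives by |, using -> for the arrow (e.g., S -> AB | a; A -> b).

Nullable set: {X, Y}.
S -> Xa: X nullable, giving Xa | a.
S -> aY: Y nullable, giving a | aY.
X -> Y: Y nullable, giving Y.
X -> dXa: X nullable, giving dXa | da.
Drop Y -> ε.
Y -> XSX: X, X nullable, giving S | SX | XS | XSX.
Unchanged (no nullable symbols): S -> d; X -> aa; Y -> Sd; Y -> d.

S -> a | d | Xa | aY; X -> Y | aa | da | dXa; Y -> S | d | SX | Sd | XS | XSX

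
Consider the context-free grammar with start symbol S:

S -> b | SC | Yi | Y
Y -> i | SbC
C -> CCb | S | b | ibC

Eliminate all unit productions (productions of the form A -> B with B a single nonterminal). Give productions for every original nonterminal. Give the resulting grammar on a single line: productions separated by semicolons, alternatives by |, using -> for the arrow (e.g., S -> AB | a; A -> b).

Unit productions: C->S, S->Y.
Unit pairs (A ⇒* B via units): (C,S), (C,Y), (S,Y).
S: inherits non-unit rules of {S, Y} → SC | SbC | Yi | b | i.
C: inherits non-unit rules of {C, S, Y} → CCb | SC | SbC | Yi | b | i | ibC.
Y: inherits non-unit rules of {Y} → SbC | i.

S -> b | i | SC | Yi | SbC; C -> b | i | SC | Yi | CCb | SbC | ibC; Y -> i | SbC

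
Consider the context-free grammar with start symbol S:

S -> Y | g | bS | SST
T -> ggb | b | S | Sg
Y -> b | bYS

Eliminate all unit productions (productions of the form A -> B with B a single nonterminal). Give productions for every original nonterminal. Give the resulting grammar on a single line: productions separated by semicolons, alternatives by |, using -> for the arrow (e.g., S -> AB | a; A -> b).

S -> b | g | bS | SST | bYS; T -> b | g | Sg | bS | SST | bYS | ggb; Y -> b | bYS

Unit productions: S->Y, T->S.
Unit pairs (A ⇒* B via units): (S,Y), (T,S), (T,Y).
S: inherits non-unit rules of {S, Y} → SST | b | bS | bYS | g.
T: inherits non-unit rules of {S, T, Y} → SST | Sg | b | bS | bYS | g | ggb.
Y: inherits non-unit rules of {Y} → b | bYS.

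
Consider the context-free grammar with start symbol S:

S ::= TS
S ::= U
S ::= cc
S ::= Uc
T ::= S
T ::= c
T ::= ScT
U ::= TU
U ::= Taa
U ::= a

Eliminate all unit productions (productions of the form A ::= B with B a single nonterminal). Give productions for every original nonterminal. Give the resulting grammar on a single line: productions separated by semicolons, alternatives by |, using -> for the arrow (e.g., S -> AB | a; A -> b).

Unit productions: S->U, T->S.
Unit pairs (A ⇒* B via units): (S,U), (T,S), (T,U).
S: inherits non-unit rules of {S, U} → TS | TU | Taa | Uc | a | cc.
T: inherits non-unit rules of {S, T, U} → ScT | TS | TU | Taa | Uc | a | c | cc.
U: inherits non-unit rules of {U} → TU | Taa | a.

S -> a | TS | TU | Uc | cc | Taa; T -> a | c | TS | TU | Uc | cc | ScT | Taa; U -> a | TU | Taa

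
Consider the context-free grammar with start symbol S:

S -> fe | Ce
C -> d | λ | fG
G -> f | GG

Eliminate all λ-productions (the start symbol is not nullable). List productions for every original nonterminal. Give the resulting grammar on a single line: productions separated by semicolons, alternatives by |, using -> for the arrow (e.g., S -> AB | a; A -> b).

Nullable set: {C}.
S -> Ce: C nullable, giving Ce | e.
Drop C -> λ.
Unchanged (no nullable symbols): S -> fe; C -> d; C -> fG; G -> GG; G -> f.

S -> e | Ce | fe; C -> d | fG; G -> f | GG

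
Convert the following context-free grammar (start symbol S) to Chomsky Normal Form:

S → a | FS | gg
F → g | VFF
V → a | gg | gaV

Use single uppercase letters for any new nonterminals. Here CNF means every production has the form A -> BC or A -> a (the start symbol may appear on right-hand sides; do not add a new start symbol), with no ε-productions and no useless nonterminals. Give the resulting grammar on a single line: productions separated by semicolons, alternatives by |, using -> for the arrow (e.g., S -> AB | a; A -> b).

S -> a | AA | FS; A -> g; B -> a; C -> FF; D -> BV; F -> g | VC; V -> a | AA | AD

No ε-productions.
No unit productions to eliminate.
TERM: introduce B -> a, A -> g and substitute in every rule of length ≥2.
BIN: F -> VFF becomes F -> VC, C -> FF; V -> ABV becomes V -> AD, D -> BV.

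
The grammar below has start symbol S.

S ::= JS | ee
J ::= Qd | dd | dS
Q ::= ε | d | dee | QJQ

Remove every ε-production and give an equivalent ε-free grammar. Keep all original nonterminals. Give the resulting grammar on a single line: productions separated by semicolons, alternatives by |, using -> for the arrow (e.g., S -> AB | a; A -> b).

S -> JS | ee; J -> d | Qd | dS | dd; Q -> J | d | JQ | QJ | QJQ | dee

Nullable set: {Q}.
J -> Qd: Q nullable, giving Qd | d.
Drop Q -> ε.
Q -> QJQ: Q, Q nullable, giving J | JQ | QJ | QJQ.
Unchanged (no nullable symbols): S -> JS; S -> ee; J -> dS; J -> dd; Q -> d; Q -> dee.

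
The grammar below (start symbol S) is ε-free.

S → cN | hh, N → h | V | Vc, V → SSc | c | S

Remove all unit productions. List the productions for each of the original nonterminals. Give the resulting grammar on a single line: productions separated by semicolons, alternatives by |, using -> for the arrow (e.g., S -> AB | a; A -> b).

Unit productions: N->V, V->S.
Unit pairs (A ⇒* B via units): (N,S), (N,V), (V,S).
S: inherits non-unit rules of {S} → cN | hh.
N: inherits non-unit rules of {N, S, V} → SSc | Vc | c | cN | h | hh.
V: inherits non-unit rules of {S, V} → SSc | c | cN | hh.

S -> cN | hh; N -> c | h | Vc | cN | hh | SSc; V -> c | cN | hh | SSc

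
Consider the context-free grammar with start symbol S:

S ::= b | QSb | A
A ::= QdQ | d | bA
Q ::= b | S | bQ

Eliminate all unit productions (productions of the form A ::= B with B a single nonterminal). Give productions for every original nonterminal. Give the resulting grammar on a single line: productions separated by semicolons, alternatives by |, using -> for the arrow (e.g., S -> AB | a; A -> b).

S -> b | d | bA | QSb | QdQ; A -> d | bA | QdQ; Q -> b | d | bA | bQ | QSb | QdQ

Unit productions: Q->S, S->A.
Unit pairs (A ⇒* B via units): (Q,A), (Q,S), (S,A).
S: inherits non-unit rules of {A, S} → QSb | QdQ | b | bA | d.
A: inherits non-unit rules of {A} → QdQ | bA | d.
Q: inherits non-unit rules of {A, Q, S} → QSb | QdQ | b | bA | bQ | d.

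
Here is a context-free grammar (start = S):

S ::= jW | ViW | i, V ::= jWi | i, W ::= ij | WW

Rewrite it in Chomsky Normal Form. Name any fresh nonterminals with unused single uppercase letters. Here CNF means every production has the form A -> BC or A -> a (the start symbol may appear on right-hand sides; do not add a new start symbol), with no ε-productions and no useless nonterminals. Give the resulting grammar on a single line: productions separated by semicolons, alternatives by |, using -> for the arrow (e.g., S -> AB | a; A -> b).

No ε-productions.
No unit productions to eliminate.
TERM: introduce A -> i, B -> j and substitute in every rule of length ≥2.
BIN: S -> VAW becomes S -> VC, C -> AW; V -> BWA becomes V -> BD, D -> WA.

S -> i | BW | VC; A -> i; B -> j; C -> AW; D -> WA; V -> i | BD; W -> AB | WW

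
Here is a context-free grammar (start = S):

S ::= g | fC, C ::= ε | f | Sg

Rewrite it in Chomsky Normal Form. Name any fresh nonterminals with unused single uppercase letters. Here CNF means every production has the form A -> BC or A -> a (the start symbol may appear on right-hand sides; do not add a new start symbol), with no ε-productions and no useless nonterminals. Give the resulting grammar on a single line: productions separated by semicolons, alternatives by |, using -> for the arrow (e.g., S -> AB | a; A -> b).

S -> f | g | BC; A -> g; B -> f; C -> f | SA

Nullable: {C}; after ε-elimination: S -> f | g | fC; C -> f | Sg.
No unit productions to eliminate.
TERM: introduce B -> f, A -> g and substitute in every rule of length ≥2.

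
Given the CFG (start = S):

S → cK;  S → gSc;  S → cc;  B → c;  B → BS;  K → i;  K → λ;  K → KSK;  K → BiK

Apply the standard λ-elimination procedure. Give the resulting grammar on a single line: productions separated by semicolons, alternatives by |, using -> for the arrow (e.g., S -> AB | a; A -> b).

Nullable set: {K}.
S -> cK: K nullable, giving c | cK.
Drop K -> λ.
K -> BiK: K nullable, giving Bi | BiK.
K -> KSK: K, K nullable, giving KS | KSK | S | SK.
Unchanged (no nullable symbols): S -> cc; S -> gSc; B -> BS; B -> c; K -> i.

S -> c | cK | cc | gSc; B -> c | BS; K -> S | i | Bi | KS | SK | BiK | KSK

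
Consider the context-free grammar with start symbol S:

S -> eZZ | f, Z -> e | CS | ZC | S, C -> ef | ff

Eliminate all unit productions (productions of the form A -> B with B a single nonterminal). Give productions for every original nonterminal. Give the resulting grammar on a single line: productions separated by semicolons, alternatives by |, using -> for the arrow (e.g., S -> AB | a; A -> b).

S -> f | eZZ; C -> ef | ff; Z -> e | f | CS | ZC | eZZ

Unit productions: Z->S.
Unit pairs (A ⇒* B via units): (Z,S).
S: inherits non-unit rules of {S} → eZZ | f.
C: inherits non-unit rules of {C} → ef | ff.
Z: inherits non-unit rules of {S, Z} → CS | ZC | e | eZZ | f.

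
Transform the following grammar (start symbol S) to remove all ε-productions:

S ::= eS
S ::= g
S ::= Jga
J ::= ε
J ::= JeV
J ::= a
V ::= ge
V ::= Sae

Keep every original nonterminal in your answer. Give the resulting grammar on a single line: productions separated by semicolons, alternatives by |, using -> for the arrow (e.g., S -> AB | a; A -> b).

S -> g | eS | ga | Jga; J -> a | eV | JeV; V -> ge | Sae

Nullable set: {J}.
S -> Jga: J nullable, giving Jga | ga.
Drop J -> ε.
J -> JeV: J nullable, giving JeV | eV.
Unchanged (no nullable symbols): S -> eS; S -> g; J -> a; V -> Sae; V -> ge.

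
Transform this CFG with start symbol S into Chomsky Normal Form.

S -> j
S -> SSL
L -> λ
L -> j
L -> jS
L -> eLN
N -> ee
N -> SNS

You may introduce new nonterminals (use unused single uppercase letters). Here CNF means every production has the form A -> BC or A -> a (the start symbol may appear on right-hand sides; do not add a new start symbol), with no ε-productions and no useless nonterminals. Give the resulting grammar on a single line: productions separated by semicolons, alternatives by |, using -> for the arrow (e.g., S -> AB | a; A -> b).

Nullable: {L}; after ε-elimination: S -> j | SS | SSL; L -> j | eN | jS | eLN; N -> ee | SNS.
No unit productions to eliminate.
TERM: introduce A -> e, B -> j and substitute in every rule of length ≥2.
BIN: L -> ALN becomes L -> AC, C -> LN; N -> SNS becomes N -> SD, D -> NS; S -> SSL becomes S -> SE, E -> SL.

S -> j | SE | SS; A -> e; B -> j; C -> LN; D -> NS; E -> SL; L -> j | AC | AN | BS; N -> AA | SD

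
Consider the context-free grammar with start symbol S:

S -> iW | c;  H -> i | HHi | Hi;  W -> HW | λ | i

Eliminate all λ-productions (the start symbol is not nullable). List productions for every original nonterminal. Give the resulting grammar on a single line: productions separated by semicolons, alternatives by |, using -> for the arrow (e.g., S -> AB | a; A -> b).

Nullable set: {W}.
S -> iW: W nullable, giving i | iW.
Drop W -> λ.
W -> HW: W nullable, giving H | HW.
Unchanged (no nullable symbols): S -> c; H -> HHi; H -> Hi; H -> i; W -> i.

S -> c | i | iW; H -> i | Hi | HHi; W -> H | i | HW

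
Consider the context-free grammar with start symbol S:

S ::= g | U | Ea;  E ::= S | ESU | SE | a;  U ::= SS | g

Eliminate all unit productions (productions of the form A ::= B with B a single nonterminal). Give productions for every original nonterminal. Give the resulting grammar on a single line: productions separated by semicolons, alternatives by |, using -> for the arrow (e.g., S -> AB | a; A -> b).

Unit productions: E->S, S->U.
Unit pairs (A ⇒* B via units): (E,S), (E,U), (S,U).
S: inherits non-unit rules of {S, U} → Ea | SS | g.
E: inherits non-unit rules of {E, S, U} → ESU | Ea | SE | SS | a | g.
U: inherits non-unit rules of {U} → SS | g.

S -> g | Ea | SS; E -> a | g | Ea | SE | SS | ESU; U -> g | SS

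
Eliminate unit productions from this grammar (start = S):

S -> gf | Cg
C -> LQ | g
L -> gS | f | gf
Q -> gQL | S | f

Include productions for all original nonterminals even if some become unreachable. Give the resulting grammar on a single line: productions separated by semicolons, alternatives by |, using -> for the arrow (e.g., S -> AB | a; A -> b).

S -> Cg | gf; C -> g | LQ; L -> f | gS | gf; Q -> f | Cg | gf | gQL

Unit productions: Q->S.
Unit pairs (A ⇒* B via units): (Q,S).
S: inherits non-unit rules of {S} → Cg | gf.
C: inherits non-unit rules of {C} → LQ | g.
L: inherits non-unit rules of {L} → f | gS | gf.
Q: inherits non-unit rules of {Q, S} → Cg | f | gQL | gf.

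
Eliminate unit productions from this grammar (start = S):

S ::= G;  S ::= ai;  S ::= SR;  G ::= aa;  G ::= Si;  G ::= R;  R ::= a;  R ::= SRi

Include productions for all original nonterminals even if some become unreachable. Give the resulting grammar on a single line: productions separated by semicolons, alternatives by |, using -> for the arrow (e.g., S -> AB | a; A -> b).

Unit productions: G->R, S->G.
Unit pairs (A ⇒* B via units): (G,R), (S,G), (S,R).
S: inherits non-unit rules of {G, R, S} → SR | SRi | Si | a | aa | ai.
G: inherits non-unit rules of {G, R} → SRi | Si | a | aa.
R: inherits non-unit rules of {R} → SRi | a.

S -> a | SR | Si | aa | ai | SRi; G -> a | Si | aa | SRi; R -> a | SRi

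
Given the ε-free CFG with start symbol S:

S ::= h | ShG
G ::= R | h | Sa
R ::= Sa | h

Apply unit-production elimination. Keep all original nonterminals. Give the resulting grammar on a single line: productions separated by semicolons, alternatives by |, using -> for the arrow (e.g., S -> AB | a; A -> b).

S -> h | ShG; G -> h | Sa; R -> h | Sa

Unit productions: G->R.
Unit pairs (A ⇒* B via units): (G,R).
S: inherits non-unit rules of {S} → ShG | h.
G: inherits non-unit rules of {G, R} → Sa | h.
R: inherits non-unit rules of {R} → Sa | h.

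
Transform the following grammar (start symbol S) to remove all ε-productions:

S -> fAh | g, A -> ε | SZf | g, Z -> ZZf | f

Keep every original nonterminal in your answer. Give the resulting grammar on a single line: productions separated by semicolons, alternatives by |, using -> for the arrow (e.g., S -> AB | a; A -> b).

S -> g | fh | fAh; A -> g | SZf; Z -> f | ZZf

Nullable set: {A}.
S -> fAh: A nullable, giving fAh | fh.
Drop A -> ε.
Unchanged (no nullable symbols): S -> g; A -> SZf; A -> g; Z -> ZZf; Z -> f.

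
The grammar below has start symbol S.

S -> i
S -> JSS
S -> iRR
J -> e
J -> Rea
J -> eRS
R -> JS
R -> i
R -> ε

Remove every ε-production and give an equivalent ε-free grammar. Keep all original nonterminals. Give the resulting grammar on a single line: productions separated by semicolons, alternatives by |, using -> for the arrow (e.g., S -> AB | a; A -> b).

Nullable set: {R}.
S -> iRR: R, R nullable, giving i | iR | iRR.
J -> Rea: R nullable, giving Rea | ea.
J -> eRS: R nullable, giving eRS | eS.
Drop R -> ε.
Unchanged (no nullable symbols): S -> JSS; S -> i; J -> e; R -> JS; R -> i.

S -> i | iR | JSS | iRR; J -> e | eS | ea | Rea | eRS; R -> i | JS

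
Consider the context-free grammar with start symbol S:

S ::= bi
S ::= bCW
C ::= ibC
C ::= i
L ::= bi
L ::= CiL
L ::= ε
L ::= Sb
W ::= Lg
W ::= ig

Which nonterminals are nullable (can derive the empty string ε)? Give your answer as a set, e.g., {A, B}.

Directly nullable (have an ε-rule): {L}.
Not nullable: C, S, W — each has a terminal in every rule's right-hand side or depends on a non-nullable symbol.

{L}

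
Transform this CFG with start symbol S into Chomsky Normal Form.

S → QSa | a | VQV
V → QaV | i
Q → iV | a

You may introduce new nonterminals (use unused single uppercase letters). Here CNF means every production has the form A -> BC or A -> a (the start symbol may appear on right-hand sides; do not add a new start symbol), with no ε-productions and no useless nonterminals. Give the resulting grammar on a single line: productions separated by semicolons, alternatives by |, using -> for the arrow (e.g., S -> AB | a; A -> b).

S -> a | QC | VD; A -> i; B -> a; C -> SB; D -> QV; E -> BV; Q -> a | AV; V -> i | QE

No ε-productions.
No unit productions to eliminate.
TERM: introduce B -> a, A -> i and substitute in every rule of length ≥2.
BIN: S -> QSB becomes S -> QC, C -> SB; S -> VQV becomes S -> VD, D -> QV; V -> QBV becomes V -> QE, E -> BV.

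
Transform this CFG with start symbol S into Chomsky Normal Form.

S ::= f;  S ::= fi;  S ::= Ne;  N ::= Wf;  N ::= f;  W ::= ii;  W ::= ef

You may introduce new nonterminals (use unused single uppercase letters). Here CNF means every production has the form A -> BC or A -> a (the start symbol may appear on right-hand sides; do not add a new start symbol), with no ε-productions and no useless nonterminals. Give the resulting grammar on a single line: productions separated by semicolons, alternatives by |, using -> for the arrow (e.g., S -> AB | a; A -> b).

S -> f | AC | NB; A -> f; B -> e; C -> i; N -> f | WA; W -> BA | CC

No ε-productions.
No unit productions to eliminate.
TERM: introduce B -> e, A -> f, C -> i and substitute in every rule of length ≥2.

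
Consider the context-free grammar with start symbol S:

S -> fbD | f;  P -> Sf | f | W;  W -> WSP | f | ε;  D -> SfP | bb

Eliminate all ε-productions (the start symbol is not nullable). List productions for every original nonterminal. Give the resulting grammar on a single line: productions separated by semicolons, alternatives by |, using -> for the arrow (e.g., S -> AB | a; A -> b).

Nullable set: {P, W}.
D -> SfP: P nullable, giving Sf | SfP.
P -> W: W nullable, giving W.
Drop W -> ε.
W -> WSP: W, P nullable, giving S | SP | WS | WSP.
Unchanged (no nullable symbols): S -> f; S -> fbD; D -> bb; P -> Sf; P -> f; W -> f.

S -> f | fbD; D -> Sf | bb | SfP; P -> W | f | Sf; W -> S | f | SP | WS | WSP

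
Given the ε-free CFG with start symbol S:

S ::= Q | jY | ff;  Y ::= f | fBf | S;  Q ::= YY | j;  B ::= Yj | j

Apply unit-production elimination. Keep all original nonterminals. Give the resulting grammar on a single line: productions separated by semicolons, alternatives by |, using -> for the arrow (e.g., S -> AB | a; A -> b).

S -> j | YY | ff | jY; B -> j | Yj; Q -> j | YY; Y -> f | j | YY | ff | jY | fBf

Unit productions: S->Q, Y->S.
Unit pairs (A ⇒* B via units): (S,Q), (Y,Q), (Y,S).
S: inherits non-unit rules of {Q, S} → YY | ff | j | jY.
B: inherits non-unit rules of {B} → Yj | j.
Q: inherits non-unit rules of {Q} → YY | j.
Y: inherits non-unit rules of {Q, S, Y} → YY | f | fBf | ff | j | jY.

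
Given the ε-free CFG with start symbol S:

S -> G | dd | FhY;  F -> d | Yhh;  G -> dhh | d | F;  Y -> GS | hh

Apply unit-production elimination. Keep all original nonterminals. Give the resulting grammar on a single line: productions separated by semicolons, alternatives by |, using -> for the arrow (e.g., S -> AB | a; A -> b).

Unit productions: G->F, S->G.
Unit pairs (A ⇒* B via units): (G,F), (S,F), (S,G).
S: inherits non-unit rules of {F, G, S} → FhY | Yhh | d | dd | dhh.
F: inherits non-unit rules of {F} → Yhh | d.
G: inherits non-unit rules of {F, G} → Yhh | d | dhh.
Y: inherits non-unit rules of {Y} → GS | hh.

S -> d | dd | FhY | Yhh | dhh; F -> d | Yhh; G -> d | Yhh | dhh; Y -> GS | hh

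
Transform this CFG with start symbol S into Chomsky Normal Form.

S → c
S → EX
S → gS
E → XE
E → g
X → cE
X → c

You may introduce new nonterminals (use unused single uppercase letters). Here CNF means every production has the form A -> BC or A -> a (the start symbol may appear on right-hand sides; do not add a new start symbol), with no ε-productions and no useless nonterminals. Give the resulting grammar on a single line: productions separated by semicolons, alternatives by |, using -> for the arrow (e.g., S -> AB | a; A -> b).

No ε-productions.
No unit productions to eliminate.
TERM: introduce B -> c, A -> g and substitute in every rule of length ≥2.

S -> c | AS | EX; A -> g; B -> c; E -> g | XE; X -> c | BE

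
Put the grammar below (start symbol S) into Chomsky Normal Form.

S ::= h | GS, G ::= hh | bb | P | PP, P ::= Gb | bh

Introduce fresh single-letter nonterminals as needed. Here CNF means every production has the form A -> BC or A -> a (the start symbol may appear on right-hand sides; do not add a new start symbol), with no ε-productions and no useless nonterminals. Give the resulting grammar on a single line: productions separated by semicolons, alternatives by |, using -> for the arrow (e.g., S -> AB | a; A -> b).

No ε-productions.
After unit-elimination: S -> h | GS; G -> Gb | PP | bb | bh | hh; P -> Gb | bh.
TERM: introduce A -> b, B -> h and substitute in every rule of length ≥2.

S -> h | GS; A -> b; B -> h; G -> AA | AB | BB | GA | PP; P -> AB | GA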